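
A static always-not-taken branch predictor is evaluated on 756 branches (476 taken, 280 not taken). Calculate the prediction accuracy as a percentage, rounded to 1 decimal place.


Predictor: always-not-taken
Correct predictions = 280
Accuracy = 280 / 756 * 100 = 37.0%

37.0


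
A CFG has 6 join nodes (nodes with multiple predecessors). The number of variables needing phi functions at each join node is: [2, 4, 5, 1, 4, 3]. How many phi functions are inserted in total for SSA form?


Total phi functions = sum of phi functions at each join node
= 2 + 4 + 5 + 1 + 4 + 3 = 19

19


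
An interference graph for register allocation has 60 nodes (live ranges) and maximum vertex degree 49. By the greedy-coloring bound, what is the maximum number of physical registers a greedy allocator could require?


Greedy coloring never needs more than (max_degree + 1) colors: when coloring a vertex, at most max_degree neighbors are already colored.
Upper bound = 49 + 1 = 50

50


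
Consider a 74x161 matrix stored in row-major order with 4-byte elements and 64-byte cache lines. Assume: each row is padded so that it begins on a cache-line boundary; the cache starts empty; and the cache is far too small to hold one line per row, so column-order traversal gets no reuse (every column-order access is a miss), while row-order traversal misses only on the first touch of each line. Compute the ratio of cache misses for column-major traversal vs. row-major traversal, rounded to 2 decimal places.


Each row occupies 161 * 4 = 644 bytes and starts on a line boundary, so it spans ceil(644 / 64) = 11 cache lines.
Row-major traversal misses (one per line touched): 74 * ceil(161 * 4 / 64) = 814
Column-major traversal misses (no reuse, every access misses): 74 * 161 = 11914
Ratio = 11914 / 814 = 14.64

14.64


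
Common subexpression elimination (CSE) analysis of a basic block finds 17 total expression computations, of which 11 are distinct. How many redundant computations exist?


CSE count = total expressions - unique expressions
= 17 - 11 = 6

6


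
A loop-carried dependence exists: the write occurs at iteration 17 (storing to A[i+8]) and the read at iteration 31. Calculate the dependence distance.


Distance = read iteration - write iteration
= 31 - 17 = 14

14


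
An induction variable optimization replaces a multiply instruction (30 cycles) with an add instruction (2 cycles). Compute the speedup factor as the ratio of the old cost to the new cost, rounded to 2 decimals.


Ratio = mult_cost / add_cost = 30 / 2 = 15.0

15.0


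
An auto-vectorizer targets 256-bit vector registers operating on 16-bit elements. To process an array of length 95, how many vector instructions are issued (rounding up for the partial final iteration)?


Width = 256 / 16 = 16 elements per vector op
Iterations = ceil(95 / 16) = 6

6


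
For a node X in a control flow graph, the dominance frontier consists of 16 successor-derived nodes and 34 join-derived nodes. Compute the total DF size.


DF(X) = direct successor contributions + join point contributions
= 16 + 34 = 50

50


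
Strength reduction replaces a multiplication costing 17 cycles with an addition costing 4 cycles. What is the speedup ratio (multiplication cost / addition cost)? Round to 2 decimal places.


Ratio = mult_cost / add_cost = 17 / 4 = 4.25

4.25


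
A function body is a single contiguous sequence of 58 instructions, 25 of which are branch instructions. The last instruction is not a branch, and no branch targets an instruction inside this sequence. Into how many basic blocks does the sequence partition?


With no in-sequence branch targets, the leaders are the first instruction plus the instruction after each branch.
Number of basic blocks = branches + 1
= 25 + 1 = 26

26


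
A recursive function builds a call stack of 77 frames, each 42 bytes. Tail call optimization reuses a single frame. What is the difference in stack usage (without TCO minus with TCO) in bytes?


Without TCO: 77 * 42 = 3234 bytes
With TCO: reuse 1 frame = 42 bytes
Savings = 3234 - 42 = 3192

3192


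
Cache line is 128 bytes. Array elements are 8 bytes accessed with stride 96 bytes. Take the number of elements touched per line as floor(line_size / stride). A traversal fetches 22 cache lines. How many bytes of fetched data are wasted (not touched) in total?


Elements per line = floor(128 / 96) = 1
Bytes used per line = 1 * 8 = 8
Wasted per line = 128 - 8 = 120
Total wasted = 120 * 22 = 2640

2640


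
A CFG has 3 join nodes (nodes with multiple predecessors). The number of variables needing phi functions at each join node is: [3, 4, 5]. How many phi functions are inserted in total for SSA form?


Total phi functions = sum of phi functions at each join node
= 3 + 4 + 5 = 12

12


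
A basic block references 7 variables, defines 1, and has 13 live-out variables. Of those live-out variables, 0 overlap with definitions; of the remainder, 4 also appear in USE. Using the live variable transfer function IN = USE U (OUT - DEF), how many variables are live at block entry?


OUT - DEF: 13 - 0 = 13
|IN| = |USE| + |OUT - DEF| - |USE ∩ (OUT - DEF)| = 7 + 13 - 4 = 16

16


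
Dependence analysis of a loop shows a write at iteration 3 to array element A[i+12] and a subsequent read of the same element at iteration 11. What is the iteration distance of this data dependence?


Distance = read iteration - write iteration
= 11 - 3 = 8

8


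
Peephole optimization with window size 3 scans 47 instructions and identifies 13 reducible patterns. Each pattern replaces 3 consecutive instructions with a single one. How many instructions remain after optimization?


Each match removes 2 instructions.
Total removed = 13 * 2 = 26
Remaining = 47 - 26 = 21

21


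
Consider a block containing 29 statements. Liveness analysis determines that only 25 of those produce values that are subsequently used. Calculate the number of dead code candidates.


Dead code = total statements - live definitions
= 29 - 25 = 4

4


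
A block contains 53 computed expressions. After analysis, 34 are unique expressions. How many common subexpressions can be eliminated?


CSE count = total expressions - unique expressions
= 53 - 34 = 19

19


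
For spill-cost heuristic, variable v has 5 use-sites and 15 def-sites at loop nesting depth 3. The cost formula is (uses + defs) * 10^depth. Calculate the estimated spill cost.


uses + defs = 5 + 15 = 20
10^3 = 1000
Spill cost = 20 * 1000 = 20000

20000


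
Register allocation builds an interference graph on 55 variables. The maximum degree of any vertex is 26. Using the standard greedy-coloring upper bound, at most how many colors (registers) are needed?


Greedy coloring never needs more than (max_degree + 1) colors: when coloring a vertex, at most max_degree neighbors are already colored.
Upper bound = 26 + 1 = 27

27


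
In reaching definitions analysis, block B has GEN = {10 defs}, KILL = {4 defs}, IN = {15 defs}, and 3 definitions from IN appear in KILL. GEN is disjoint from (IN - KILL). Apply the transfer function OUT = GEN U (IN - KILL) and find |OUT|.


IN - KILL: 15 - 3 = 12 surviving definitions
OUT = GEN + surviving = 10 + 12 = 22

22


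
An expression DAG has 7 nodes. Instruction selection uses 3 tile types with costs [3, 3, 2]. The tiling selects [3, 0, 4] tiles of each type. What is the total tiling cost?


Total cost = sum(count_i * cost_i)
= 3*3 + 0*3 + 4*2
= 17

17


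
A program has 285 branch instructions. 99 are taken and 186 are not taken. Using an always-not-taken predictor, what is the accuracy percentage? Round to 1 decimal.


Predictor: always-not-taken
Correct predictions = 186
Accuracy = 186 / 285 * 100 = 65.3%

65.3


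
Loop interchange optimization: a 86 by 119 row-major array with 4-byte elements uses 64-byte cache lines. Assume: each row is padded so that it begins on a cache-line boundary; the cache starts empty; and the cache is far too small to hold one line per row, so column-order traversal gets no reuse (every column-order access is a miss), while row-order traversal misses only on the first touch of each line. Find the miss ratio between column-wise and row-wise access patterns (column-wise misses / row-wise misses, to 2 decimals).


Each row occupies 119 * 4 = 476 bytes and starts on a line boundary, so it spans ceil(476 / 64) = 8 cache lines.
Row-major traversal misses (one per line touched): 86 * ceil(119 * 4 / 64) = 688
Column-major traversal misses (no reuse, every access misses): 86 * 119 = 10234
Ratio = 10234 / 688 = 14.88

14.88


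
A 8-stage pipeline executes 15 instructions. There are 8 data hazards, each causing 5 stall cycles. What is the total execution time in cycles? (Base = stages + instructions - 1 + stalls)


Base cycles = 8 + 15 - 1 = 22
Total stalls = 8 * 5 = 40
Total = 22 + 40 = 62

62


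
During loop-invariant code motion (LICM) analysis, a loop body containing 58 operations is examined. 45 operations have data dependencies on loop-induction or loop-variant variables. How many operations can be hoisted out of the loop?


Invariant candidates = total - loop-dependent
= 58 - 45 = 13

13


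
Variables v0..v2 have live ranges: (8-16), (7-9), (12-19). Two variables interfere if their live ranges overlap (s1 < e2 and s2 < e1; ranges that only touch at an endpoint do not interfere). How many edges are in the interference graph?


Check all pairs for overlapping intervals.
Two intervals (s1,e1) and (s2,e2) overlap if s1 < e2 and s2 < e1.
v0 (8-16) vs v1..v2: overlaps v1, v2 -> 2
v1 (7-9) vs v2: overlaps none -> 0
Total overlapping pairs = 2 + 0 = 2

2


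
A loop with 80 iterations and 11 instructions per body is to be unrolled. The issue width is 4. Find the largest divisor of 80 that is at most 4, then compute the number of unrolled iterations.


Largest divisor of 80 <= 4 is 4
New iterations = 80 / 4 = 20

20


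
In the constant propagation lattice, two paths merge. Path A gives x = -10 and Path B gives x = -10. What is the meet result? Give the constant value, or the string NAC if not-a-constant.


Meet operation: if both paths give the same constant, result is that constant; if they differ, result is NAC (not-a-constant).
Path A: -10, Path B: -10 -> equal
Result: constant -> -10

-10


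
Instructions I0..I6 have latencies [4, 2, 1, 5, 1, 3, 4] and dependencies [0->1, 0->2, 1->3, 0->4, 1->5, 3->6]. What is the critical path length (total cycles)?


Compute longest path through dependency graph: dist(Ik) = max over predecessors of dist + latency(Ik).
dist(I0) = latency 4 = 4
dist(I1) = dist(I0) + 2 = 4 + 2 = 6
dist(I2) = dist(I0) + 1 = 4 + 1 = 5
dist(I3) = dist(I1) + 5 = 6 + 5 = 11
dist(I4) = dist(I0) + 1 = 4 + 1 = 5
dist(I5) = dist(I1) + 3 = 6 + 3 = 9
dist(I6) = dist(I3) + 4 = 11 + 4 = 15
Critical path = max dist = 15

15


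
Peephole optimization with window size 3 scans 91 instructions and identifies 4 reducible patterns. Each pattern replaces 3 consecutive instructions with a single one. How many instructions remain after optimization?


Each match removes 2 instructions.
Total removed = 4 * 2 = 8
Remaining = 91 - 8 = 83

83


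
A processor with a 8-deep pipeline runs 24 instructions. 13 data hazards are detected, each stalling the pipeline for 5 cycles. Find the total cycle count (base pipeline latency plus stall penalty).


Base cycles = 8 + 24 - 1 = 31
Total stalls = 13 * 5 = 65
Total = 31 + 65 = 96

96


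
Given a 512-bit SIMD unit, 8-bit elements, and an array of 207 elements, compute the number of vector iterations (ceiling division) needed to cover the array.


Width = 512 / 8 = 64 elements per vector op
Iterations = ceil(207 / 64) = 4

4


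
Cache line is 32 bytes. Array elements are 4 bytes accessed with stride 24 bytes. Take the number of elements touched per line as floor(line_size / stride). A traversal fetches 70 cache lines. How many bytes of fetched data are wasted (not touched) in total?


Elements per line = floor(32 / 24) = 1
Bytes used per line = 1 * 4 = 4
Wasted per line = 32 - 4 = 28
Total wasted = 28 * 70 = 1960

1960


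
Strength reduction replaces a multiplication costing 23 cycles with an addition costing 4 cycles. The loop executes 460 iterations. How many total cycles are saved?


Per-iteration saving = 23 - 4 = 19
Total saved = 460 * 19 = 8740

8740


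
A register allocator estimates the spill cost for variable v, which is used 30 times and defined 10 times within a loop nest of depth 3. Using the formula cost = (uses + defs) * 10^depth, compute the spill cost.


uses + defs = 30 + 10 = 40
10^3 = 1000
Spill cost = 40 * 1000 = 40000

40000


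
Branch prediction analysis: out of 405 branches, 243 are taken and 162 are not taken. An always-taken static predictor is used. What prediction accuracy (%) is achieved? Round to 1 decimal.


Predictor: always-taken
Correct predictions = 243
Accuracy = 243 / 405 * 100 = 60.0%

60.0


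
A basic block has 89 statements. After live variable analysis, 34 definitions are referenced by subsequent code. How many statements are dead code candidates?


Dead code = total statements - live definitions
= 89 - 34 = 55

55


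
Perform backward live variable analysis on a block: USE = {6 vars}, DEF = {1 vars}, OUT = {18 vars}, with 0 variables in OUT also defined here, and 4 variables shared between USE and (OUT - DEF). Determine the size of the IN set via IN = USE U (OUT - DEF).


OUT - DEF: 18 - 0 = 18
|IN| = |USE| + |OUT - DEF| - |USE ∩ (OUT - DEF)| = 6 + 18 - 4 = 20

20


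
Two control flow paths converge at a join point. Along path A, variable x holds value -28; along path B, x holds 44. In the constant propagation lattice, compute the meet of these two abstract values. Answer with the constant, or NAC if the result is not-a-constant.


Meet operation: if both paths give the same constant, result is that constant; if they differ, result is NAC (not-a-constant).
Path A: -28, Path B: 44 -> differ
Result: not-a-constant -> NAC

NAC


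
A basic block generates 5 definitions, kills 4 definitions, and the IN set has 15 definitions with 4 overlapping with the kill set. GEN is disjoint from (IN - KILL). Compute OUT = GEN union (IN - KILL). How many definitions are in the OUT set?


IN - KILL: 15 - 4 = 11 surviving definitions
OUT = GEN + surviving = 5 + 11 = 16

16


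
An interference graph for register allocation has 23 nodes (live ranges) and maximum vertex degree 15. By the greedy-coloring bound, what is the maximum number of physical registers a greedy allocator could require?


Greedy coloring never needs more than (max_degree + 1) colors: when coloring a vertex, at most max_degree neighbors are already colored.
Upper bound = 15 + 1 = 16

16


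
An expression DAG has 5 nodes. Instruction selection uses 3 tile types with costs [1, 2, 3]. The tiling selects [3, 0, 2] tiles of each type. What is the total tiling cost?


Total cost = sum(count_i * cost_i)
= 3*1 + 0*2 + 2*3
= 9

9


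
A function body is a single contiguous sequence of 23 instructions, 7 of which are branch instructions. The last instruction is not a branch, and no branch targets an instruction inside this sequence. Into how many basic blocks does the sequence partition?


With no in-sequence branch targets, the leaders are the first instruction plus the instruction after each branch.
Number of basic blocks = branches + 1
= 7 + 1 = 8

8


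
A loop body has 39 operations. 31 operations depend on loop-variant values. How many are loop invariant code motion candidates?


Invariant candidates = total - loop-dependent
= 39 - 31 = 8

8


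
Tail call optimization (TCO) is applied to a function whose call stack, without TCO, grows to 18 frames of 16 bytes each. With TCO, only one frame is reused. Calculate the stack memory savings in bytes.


Without TCO: 18 * 16 = 288 bytes
With TCO: reuse 1 frame = 16 bytes
Savings = 288 - 16 = 272

272


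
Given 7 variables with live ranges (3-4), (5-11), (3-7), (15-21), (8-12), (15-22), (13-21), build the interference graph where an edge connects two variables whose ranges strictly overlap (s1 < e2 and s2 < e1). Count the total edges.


Check all pairs for overlapping intervals.
Two intervals (s1,e1) and (s2,e2) overlap if s1 < e2 and s2 < e1.
v0 (3-4) vs v1..v6: overlaps v2 -> 1
v1 (5-11) vs v2..v6: overlaps v2, v4 -> 2
v2 (3-7) vs v3..v6: overlaps none -> 0
v3 (15-21) vs v4..v6: overlaps v5, v6 -> 2
v4 (8-12) vs v5..v6: overlaps none -> 0
v5 (15-22) vs v6: overlaps v6 -> 1
Total overlapping pairs = 1 + 2 + 0 + 2 + 0 + 1 = 6

6


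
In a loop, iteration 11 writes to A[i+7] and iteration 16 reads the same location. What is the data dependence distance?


Distance = read iteration - write iteration
= 16 - 11 = 5

5


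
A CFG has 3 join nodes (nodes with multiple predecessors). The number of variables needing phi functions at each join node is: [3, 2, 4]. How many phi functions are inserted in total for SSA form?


Total phi functions = sum of phi functions at each join node
= 3 + 2 + 4 = 9

9


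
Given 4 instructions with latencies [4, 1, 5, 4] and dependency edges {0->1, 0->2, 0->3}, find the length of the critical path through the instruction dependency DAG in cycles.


Compute longest path through dependency graph: dist(Ik) = max over predecessors of dist + latency(Ik).
dist(I0) = latency 4 = 4
dist(I1) = dist(I0) + 1 = 4 + 1 = 5
dist(I2) = dist(I0) + 5 = 4 + 5 = 9
dist(I3) = dist(I0) + 4 = 4 + 4 = 8
Critical path = max dist = 9

9


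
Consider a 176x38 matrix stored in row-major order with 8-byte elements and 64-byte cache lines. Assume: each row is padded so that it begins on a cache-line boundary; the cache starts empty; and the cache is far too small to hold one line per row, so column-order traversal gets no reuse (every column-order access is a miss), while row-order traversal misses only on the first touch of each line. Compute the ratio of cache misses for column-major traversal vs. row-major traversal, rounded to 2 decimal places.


Each row occupies 38 * 8 = 304 bytes and starts on a line boundary, so it spans ceil(304 / 64) = 5 cache lines.
Row-major traversal misses (one per line touched): 176 * ceil(38 * 8 / 64) = 880
Column-major traversal misses (no reuse, every access misses): 176 * 38 = 6688
Ratio = 6688 / 880 = 7.6

7.6


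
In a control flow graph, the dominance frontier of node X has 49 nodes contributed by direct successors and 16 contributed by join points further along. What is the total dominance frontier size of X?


DF(X) = direct successor contributions + join point contributions
= 49 + 16 = 65

65


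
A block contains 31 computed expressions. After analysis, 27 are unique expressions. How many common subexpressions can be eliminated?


CSE count = total expressions - unique expressions
= 31 - 27 = 4

4


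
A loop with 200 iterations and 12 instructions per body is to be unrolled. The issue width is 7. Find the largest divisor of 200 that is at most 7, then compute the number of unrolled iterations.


Largest divisor of 200 <= 7 is 5
New iterations = 200 / 5 = 40

40


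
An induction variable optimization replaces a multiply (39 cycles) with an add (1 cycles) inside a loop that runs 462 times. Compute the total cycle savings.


Per-iteration saving = 39 - 1 = 38
Total saved = 462 * 38 = 17556

17556


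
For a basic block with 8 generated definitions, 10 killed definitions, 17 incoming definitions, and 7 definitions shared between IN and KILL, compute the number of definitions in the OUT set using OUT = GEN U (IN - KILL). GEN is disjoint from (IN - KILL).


IN - KILL: 17 - 7 = 10 surviving definitions
OUT = GEN + surviving = 8 + 10 = 18

18


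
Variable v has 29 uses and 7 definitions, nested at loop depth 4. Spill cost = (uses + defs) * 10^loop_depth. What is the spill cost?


uses + defs = 29 + 7 = 36
10^4 = 10000
Spill cost = 36 * 10000 = 360000

360000


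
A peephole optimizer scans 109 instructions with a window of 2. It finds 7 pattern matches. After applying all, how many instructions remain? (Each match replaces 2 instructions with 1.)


Each match removes 1 instructions.
Total removed = 7 * 1 = 7
Remaining = 109 - 7 = 102

102


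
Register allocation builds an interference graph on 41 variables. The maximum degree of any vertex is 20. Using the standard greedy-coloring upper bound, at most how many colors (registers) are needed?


Greedy coloring never needs more than (max_degree + 1) colors: when coloring a vertex, at most max_degree neighbors are already colored.
Upper bound = 20 + 1 = 21

21


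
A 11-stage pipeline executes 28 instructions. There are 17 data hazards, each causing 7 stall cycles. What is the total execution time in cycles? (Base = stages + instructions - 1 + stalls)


Base cycles = 11 + 28 - 1 = 38
Total stalls = 17 * 7 = 119
Total = 38 + 119 = 157

157


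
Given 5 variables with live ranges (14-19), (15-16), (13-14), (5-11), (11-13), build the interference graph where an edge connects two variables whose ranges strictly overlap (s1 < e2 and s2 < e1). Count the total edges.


Check all pairs for overlapping intervals.
Two intervals (s1,e1) and (s2,e2) overlap if s1 < e2 and s2 < e1.
v0 (14-19) vs v1..v4: overlaps v1 -> 1
v1 (15-16) vs v2..v4: overlaps none -> 0
v2 (13-14) vs v3..v4: overlaps none -> 0
v3 (5-11) vs v4: overlaps none -> 0
Total overlapping pairs = 1 + 0 + 0 + 0 = 1

1


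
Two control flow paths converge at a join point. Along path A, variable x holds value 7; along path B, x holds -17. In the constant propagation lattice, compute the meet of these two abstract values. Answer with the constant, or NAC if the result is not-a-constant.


Meet operation: if both paths give the same constant, result is that constant; if they differ, result is NAC (not-a-constant).
Path A: 7, Path B: -17 -> differ
Result: not-a-constant -> NAC

NAC


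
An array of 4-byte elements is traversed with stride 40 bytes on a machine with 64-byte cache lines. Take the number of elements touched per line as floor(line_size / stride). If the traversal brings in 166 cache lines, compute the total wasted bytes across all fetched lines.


Elements per line = floor(64 / 40) = 1
Bytes used per line = 1 * 4 = 4
Wasted per line = 64 - 4 = 60
Total wasted = 60 * 166 = 9960

9960


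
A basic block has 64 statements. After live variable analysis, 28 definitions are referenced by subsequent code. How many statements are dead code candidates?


Dead code = total statements - live definitions
= 64 - 28 = 36

36


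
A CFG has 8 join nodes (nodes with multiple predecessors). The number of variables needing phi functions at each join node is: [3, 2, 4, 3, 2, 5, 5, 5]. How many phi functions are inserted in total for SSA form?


Total phi functions = sum of phi functions at each join node
= 3 + 2 + 4 + 3 + 2 + 5 + 5 + 5 = 29

29


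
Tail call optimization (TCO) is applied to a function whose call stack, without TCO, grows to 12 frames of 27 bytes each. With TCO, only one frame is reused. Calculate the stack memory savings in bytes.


Without TCO: 12 * 27 = 324 bytes
With TCO: reuse 1 frame = 27 bytes
Savings = 324 - 27 = 297

297


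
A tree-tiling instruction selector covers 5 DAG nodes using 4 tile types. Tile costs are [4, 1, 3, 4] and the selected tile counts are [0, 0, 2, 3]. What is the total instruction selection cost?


Total cost = sum(count_i * cost_i)
= 0*4 + 0*1 + 2*3 + 3*4
= 18

18


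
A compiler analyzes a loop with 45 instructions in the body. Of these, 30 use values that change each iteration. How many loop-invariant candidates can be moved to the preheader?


Invariant candidates = total - loop-dependent
= 45 - 30 = 15

15


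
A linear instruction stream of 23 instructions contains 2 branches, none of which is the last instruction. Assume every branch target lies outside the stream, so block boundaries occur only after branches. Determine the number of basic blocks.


With no in-sequence branch targets, the leaders are the first instruction plus the instruction after each branch.
Number of basic blocks = branches + 1
= 2 + 1 = 3

3


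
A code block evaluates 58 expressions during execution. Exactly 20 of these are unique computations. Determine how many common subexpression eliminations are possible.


CSE count = total expressions - unique expressions
= 58 - 20 = 38

38


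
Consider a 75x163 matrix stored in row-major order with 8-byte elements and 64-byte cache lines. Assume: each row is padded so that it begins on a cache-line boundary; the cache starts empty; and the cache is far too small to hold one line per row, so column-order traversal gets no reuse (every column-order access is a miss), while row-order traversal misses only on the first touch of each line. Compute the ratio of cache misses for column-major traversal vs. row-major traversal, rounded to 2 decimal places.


Each row occupies 163 * 8 = 1304 bytes and starts on a line boundary, so it spans ceil(1304 / 64) = 21 cache lines.
Row-major traversal misses (one per line touched): 75 * ceil(163 * 8 / 64) = 1575
Column-major traversal misses (no reuse, every access misses): 75 * 163 = 12225
Ratio = 12225 / 1575 = 7.76

7.76


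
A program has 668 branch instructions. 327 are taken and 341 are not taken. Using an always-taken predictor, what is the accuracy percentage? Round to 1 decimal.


Predictor: always-taken
Correct predictions = 327
Accuracy = 327 / 668 * 100 = 49.0%

49.0


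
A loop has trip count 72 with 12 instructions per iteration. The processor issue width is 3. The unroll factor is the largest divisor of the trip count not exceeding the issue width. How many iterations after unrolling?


Largest divisor of 72 <= 3 is 3
New iterations = 72 / 3 = 24

24


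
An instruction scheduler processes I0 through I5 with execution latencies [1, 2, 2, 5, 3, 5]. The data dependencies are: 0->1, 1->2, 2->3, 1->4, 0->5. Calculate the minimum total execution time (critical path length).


Compute longest path through dependency graph: dist(Ik) = max over predecessors of dist + latency(Ik).
dist(I0) = latency 1 = 1
dist(I1) = dist(I0) + 2 = 1 + 2 = 3
dist(I2) = dist(I1) + 2 = 3 + 2 = 5
dist(I3) = dist(I2) + 5 = 5 + 5 = 10
dist(I4) = dist(I1) + 3 = 3 + 3 = 6
dist(I5) = dist(I0) + 5 = 1 + 5 = 6
Critical path = max dist = 10

10


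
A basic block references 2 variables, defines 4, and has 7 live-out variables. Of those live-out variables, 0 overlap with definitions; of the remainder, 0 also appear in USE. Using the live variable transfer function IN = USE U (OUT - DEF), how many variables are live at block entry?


OUT - DEF: 7 - 0 = 7
|IN| = |USE| + |OUT - DEF| - |USE ∩ (OUT - DEF)| = 2 + 7 - 0 = 9

9


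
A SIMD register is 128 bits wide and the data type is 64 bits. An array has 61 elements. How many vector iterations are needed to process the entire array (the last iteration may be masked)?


Width = 128 / 64 = 2 elements per vector op
Iterations = ceil(61 / 2) = 31

31


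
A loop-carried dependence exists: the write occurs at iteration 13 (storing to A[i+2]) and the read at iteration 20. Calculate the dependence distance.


Distance = read iteration - write iteration
= 20 - 13 = 7

7


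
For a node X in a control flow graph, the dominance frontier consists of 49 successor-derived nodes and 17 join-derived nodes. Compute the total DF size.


DF(X) = direct successor contributions + join point contributions
= 49 + 17 = 66

66


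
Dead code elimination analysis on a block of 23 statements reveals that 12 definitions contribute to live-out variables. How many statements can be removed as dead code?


Dead code = total statements - live definitions
= 23 - 12 = 11

11


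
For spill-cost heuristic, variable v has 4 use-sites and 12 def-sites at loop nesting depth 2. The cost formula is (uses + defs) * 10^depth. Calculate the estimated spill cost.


uses + defs = 4 + 12 = 16
10^2 = 100
Spill cost = 16 * 100 = 1600

1600


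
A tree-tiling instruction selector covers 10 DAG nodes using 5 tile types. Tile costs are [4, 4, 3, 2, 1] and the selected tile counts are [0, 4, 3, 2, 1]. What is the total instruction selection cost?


Total cost = sum(count_i * cost_i)
= 0*4 + 4*4 + 3*3 + 2*2 + 1*1
= 30

30


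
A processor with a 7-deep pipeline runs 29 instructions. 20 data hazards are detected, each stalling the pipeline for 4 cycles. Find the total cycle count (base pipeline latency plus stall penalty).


Base cycles = 7 + 29 - 1 = 35
Total stalls = 20 * 4 = 80
Total = 35 + 80 = 115

115


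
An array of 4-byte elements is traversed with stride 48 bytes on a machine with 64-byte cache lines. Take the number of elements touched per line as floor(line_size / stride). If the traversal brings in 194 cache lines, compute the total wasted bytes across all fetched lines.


Elements per line = floor(64 / 48) = 1
Bytes used per line = 1 * 4 = 4
Wasted per line = 64 - 4 = 60
Total wasted = 60 * 194 = 11640

11640


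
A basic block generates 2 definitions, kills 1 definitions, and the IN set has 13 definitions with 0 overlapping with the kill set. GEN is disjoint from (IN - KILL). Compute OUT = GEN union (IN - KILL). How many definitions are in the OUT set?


IN - KILL: 13 - 0 = 13 surviving definitions
OUT = GEN + surviving = 2 + 13 = 15

15


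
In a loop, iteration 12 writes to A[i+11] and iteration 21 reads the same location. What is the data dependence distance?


Distance = read iteration - write iteration
= 21 - 12 = 9

9


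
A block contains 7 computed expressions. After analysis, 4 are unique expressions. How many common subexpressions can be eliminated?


CSE count = total expressions - unique expressions
= 7 - 4 = 3

3


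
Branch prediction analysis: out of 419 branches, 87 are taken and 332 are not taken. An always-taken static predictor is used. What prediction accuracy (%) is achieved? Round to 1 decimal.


Predictor: always-taken
Correct predictions = 87
Accuracy = 87 / 419 * 100 = 20.8%

20.8


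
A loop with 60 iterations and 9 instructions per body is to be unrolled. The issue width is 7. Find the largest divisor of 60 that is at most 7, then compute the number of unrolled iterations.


Largest divisor of 60 <= 7 is 6
New iterations = 60 / 6 = 10

10


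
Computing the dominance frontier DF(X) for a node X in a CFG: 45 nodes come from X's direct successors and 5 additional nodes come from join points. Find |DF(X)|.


DF(X) = direct successor contributions + join point contributions
= 45 + 5 = 50

50


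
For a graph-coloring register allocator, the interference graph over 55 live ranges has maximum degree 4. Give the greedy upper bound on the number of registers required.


Greedy coloring never needs more than (max_degree + 1) colors: when coloring a vertex, at most max_degree neighbors are already colored.
Upper bound = 4 + 1 = 5

5


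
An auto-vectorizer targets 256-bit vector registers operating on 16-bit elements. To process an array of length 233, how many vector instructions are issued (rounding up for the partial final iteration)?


Width = 256 / 16 = 16 elements per vector op
Iterations = ceil(233 / 16) = 15

15


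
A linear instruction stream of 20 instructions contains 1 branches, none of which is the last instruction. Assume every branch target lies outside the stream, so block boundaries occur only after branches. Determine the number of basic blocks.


With no in-sequence branch targets, the leaders are the first instruction plus the instruction after each branch.
Number of basic blocks = branches + 1
= 1 + 1 = 2

2


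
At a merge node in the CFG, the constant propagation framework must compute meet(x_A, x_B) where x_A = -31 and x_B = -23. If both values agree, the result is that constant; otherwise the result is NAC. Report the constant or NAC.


Meet operation: if both paths give the same constant, result is that constant; if they differ, result is NAC (not-a-constant).
Path A: -31, Path B: -23 -> differ
Result: not-a-constant -> NAC

NAC


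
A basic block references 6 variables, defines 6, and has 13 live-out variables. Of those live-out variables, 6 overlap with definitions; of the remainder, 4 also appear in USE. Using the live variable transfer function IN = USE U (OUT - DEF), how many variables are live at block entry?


OUT - DEF: 13 - 6 = 7
|IN| = |USE| + |OUT - DEF| - |USE ∩ (OUT - DEF)| = 6 + 7 - 4 = 9

9


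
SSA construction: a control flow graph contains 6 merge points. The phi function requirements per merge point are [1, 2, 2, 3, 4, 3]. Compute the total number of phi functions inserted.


Total phi functions = sum of phi functions at each join node
= 1 + 2 + 2 + 3 + 4 + 3 = 15

15


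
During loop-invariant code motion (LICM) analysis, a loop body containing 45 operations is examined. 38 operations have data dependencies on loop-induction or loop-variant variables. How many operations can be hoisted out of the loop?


Invariant candidates = total - loop-dependent
= 45 - 38 = 7

7


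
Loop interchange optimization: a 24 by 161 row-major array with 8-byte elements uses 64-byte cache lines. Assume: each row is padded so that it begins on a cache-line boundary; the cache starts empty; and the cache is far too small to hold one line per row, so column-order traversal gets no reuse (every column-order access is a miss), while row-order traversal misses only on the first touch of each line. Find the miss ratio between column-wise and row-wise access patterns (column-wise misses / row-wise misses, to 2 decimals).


Each row occupies 161 * 8 = 1288 bytes and starts on a line boundary, so it spans ceil(1288 / 64) = 21 cache lines.
Row-major traversal misses (one per line touched): 24 * ceil(161 * 8 / 64) = 504
Column-major traversal misses (no reuse, every access misses): 24 * 161 = 3864
Ratio = 3864 / 504 = 7.67

7.67


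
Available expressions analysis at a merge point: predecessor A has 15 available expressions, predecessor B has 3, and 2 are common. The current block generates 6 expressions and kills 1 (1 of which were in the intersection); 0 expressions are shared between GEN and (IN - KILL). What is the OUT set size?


IN = intersection of predecessors = 2
IN - KILL = 2 - 1 = 1
|OUT| = |GEN| + |IN - KILL| - |GEN ∩ (IN - KILL)| = 6 + 1 - 0 = 7

7


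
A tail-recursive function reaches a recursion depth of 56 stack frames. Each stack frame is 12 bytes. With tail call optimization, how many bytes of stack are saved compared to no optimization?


Without TCO: 56 * 12 = 672 bytes
With TCO: reuse 1 frame = 12 bytes
Savings = 672 - 12 = 660

660


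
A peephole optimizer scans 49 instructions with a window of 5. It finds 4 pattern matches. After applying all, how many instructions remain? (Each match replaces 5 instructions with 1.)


Each match removes 4 instructions.
Total removed = 4 * 4 = 16
Remaining = 49 - 16 = 33

33


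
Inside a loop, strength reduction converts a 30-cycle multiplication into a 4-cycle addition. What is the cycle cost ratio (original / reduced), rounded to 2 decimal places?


Ratio = mult_cost / add_cost = 30 / 4 = 7.5

7.5


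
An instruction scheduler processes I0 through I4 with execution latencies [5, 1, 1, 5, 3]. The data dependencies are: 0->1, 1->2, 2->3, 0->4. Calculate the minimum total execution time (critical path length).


Compute longest path through dependency graph: dist(Ik) = max over predecessors of dist + latency(Ik).
dist(I0) = latency 5 = 5
dist(I1) = dist(I0) + 1 = 5 + 1 = 6
dist(I2) = dist(I1) + 1 = 6 + 1 = 7
dist(I3) = dist(I2) + 5 = 7 + 5 = 12
dist(I4) = dist(I0) + 3 = 5 + 3 = 8
Critical path = max dist = 12

12


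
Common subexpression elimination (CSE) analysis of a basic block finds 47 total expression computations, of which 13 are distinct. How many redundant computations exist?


CSE count = total expressions - unique expressions
= 47 - 13 = 34

34


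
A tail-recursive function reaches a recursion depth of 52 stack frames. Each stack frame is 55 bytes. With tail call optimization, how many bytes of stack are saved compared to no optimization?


Without TCO: 52 * 55 = 2860 bytes
With TCO: reuse 1 frame = 55 bytes
Savings = 2860 - 55 = 2805

2805


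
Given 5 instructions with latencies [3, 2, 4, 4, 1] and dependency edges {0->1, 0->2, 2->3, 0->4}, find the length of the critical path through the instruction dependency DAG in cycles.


Compute longest path through dependency graph: dist(Ik) = max over predecessors of dist + latency(Ik).
dist(I0) = latency 3 = 3
dist(I1) = dist(I0) + 2 = 3 + 2 = 5
dist(I2) = dist(I0) + 4 = 3 + 4 = 7
dist(I3) = dist(I2) + 4 = 7 + 4 = 11
dist(I4) = dist(I0) + 1 = 3 + 1 = 4
Critical path = max dist = 11

11


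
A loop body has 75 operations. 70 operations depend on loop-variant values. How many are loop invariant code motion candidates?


Invariant candidates = total - loop-dependent
= 75 - 70 = 5

5


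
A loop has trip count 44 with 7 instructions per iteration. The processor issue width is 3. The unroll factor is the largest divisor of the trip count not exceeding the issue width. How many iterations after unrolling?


Largest divisor of 44 <= 3 is 2
New iterations = 44 / 2 = 22

22


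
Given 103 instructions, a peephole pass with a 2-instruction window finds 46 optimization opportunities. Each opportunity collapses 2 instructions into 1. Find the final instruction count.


Each match removes 1 instructions.
Total removed = 46 * 1 = 46
Remaining = 103 - 46 = 57

57


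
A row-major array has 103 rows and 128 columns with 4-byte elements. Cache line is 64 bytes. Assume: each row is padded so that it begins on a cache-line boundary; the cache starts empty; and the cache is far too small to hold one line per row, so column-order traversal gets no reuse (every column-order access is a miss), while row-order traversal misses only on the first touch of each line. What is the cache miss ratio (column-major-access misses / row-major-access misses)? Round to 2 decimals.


Each row occupies 128 * 4 = 512 bytes and starts on a line boundary, so it spans ceil(512 / 64) = 8 cache lines.
Row-major traversal misses (one per line touched): 103 * ceil(128 * 4 / 64) = 824
Column-major traversal misses (no reuse, every access misses): 103 * 128 = 13184
Ratio = 13184 / 824 = 16.0

16.0


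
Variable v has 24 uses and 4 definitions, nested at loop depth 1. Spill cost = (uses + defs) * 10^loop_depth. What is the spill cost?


uses + defs = 24 + 4 = 28
10^1 = 10
Spill cost = 28 * 10 = 280

280


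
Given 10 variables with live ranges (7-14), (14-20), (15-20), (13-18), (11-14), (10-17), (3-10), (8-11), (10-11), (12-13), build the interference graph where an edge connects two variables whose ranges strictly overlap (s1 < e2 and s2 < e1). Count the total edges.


Check all pairs for overlapping intervals.
Two intervals (s1,e1) and (s2,e2) overlap if s1 < e2 and s2 < e1.
v0 (7-14) vs v1..v9: overlaps v3, v4, v5, v6, v7, v8, v9 -> 7
v1 (14-20) vs v2..v9: overlaps v2, v3, v5 -> 3
v2 (15-20) vs v3..v9: overlaps v3, v5 -> 2
v3 (13-18) vs v4..v9: overlaps v4, v5 -> 2
v4 (11-14) vs v5..v9: overlaps v5, v9 -> 2
v5 (10-17) vs v6..v9: overlaps v7, v8, v9 -> 3
v6 (3-10) vs v7..v9: overlaps v7 -> 1
v7 (8-11) vs v8..v9: overlaps v8 -> 1
v8 (10-11) vs v9: overlaps none -> 0
Total overlapping pairs = 7 + 3 + 2 + 2 + 2 + 3 + 1 + 1 + 0 = 21

21


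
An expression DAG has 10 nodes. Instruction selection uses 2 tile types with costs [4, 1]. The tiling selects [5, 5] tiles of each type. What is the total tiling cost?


Total cost = sum(count_i * cost_i)
= 5*4 + 5*1
= 25

25


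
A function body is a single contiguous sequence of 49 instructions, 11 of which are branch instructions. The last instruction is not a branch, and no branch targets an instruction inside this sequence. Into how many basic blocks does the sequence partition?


With no in-sequence branch targets, the leaders are the first instruction plus the instruction after each branch.
Number of basic blocks = branches + 1
= 11 + 1 = 12

12
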